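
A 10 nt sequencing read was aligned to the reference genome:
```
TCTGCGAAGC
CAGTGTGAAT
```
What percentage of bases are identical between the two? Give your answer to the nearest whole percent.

10%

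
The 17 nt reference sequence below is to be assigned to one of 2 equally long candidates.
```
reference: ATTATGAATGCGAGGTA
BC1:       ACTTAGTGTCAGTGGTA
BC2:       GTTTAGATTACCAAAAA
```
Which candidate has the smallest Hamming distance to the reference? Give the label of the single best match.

BC1

Hamming distances to reference — BC1: 8; BC2: 9.
Smallest is BC1 with 8 mismatches.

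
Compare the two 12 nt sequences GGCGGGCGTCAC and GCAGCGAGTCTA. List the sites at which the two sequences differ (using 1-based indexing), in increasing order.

Scanning 1-based: 2: G/C; 3: C/A; 5: G/C; 7: C/A; 11: A/T; 12: C/A.

2, 3, 5, 7, 11, 12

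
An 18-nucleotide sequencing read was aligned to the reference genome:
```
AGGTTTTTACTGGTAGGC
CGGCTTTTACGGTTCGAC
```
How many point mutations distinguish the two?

6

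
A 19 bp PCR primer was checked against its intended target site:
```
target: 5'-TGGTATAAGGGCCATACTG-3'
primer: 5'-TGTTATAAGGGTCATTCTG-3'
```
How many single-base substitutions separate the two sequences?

Mismatches (1-based): base 3: G→T; base 12: C→T; base 16: A→T.

3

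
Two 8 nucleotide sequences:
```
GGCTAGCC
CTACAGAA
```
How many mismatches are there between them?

The sequences differ at bases 1, 2, 3, 4, 7, 8 (1-based) — 6 in total.

6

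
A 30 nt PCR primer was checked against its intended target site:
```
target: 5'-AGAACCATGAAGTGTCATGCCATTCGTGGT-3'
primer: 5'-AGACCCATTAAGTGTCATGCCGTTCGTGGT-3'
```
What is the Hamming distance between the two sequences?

3

The sequences differ at bases 4, 9, 22 (1-based) — 3 in total.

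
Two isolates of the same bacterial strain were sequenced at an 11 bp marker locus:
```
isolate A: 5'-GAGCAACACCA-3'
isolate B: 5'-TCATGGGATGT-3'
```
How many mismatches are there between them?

Comparing position by position, 10 sites differ: 1 (G/T), 2 (A/C), 3 (G/A), 4 (C/T), 5 (A/G), 6 (A/G), 7 (C/G), 9 (C/T), 10 (C/G), 11 (A/T).

10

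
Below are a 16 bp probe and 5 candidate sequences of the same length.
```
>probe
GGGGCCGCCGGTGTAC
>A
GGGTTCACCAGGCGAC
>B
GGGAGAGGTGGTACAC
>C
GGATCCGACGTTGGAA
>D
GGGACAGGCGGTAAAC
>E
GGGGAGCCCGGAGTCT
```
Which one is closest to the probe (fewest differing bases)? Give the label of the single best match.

D

A differs at 7 bases; B differs at 7 bases; C differs at 6 bases; D differs at 5 bases; E differs at 6 bases. The closest is D.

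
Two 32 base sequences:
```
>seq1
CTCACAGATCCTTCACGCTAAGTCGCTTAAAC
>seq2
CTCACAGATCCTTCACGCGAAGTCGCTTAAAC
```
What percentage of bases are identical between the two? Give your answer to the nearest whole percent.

Mismatch at position 19 (1-based): 1 of 32.
Identical positions: 31/32 = 96.88% → 97%.

97%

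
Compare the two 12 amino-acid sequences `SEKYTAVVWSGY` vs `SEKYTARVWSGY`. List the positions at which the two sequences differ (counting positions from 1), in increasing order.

7

Scanning 1-based: 7: V/R.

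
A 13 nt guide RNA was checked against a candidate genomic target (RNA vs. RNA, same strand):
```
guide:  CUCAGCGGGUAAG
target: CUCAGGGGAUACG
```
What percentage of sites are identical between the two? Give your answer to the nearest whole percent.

77%

Mismatches at positions 6, 9, 12 (1-based): 3 of 13.
Identical positions: 10/13 = 76.92% → 77%.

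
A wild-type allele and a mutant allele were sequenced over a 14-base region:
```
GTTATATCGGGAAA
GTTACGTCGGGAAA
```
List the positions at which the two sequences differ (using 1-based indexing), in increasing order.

5, 6

Differences at position 5 (T→C), position 6 (A→G).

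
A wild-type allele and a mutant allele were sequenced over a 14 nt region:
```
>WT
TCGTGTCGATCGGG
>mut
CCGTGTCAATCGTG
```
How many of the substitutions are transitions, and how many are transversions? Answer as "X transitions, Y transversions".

Mismatches (1-based):
position 1: T→C (pyrimidine→pyrimidine, transition)
position 8: G→A (purine→purine, transition)
position 13: G→T (purine→pyrimidine, transversion)

2 transitions, 1 transversion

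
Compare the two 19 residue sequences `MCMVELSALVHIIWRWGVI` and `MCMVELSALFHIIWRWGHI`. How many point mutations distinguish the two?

Mismatches (1-based): residue 10: V→F; residue 18: V→H.

2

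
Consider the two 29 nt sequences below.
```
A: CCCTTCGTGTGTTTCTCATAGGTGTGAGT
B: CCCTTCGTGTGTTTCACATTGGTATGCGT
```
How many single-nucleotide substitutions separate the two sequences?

4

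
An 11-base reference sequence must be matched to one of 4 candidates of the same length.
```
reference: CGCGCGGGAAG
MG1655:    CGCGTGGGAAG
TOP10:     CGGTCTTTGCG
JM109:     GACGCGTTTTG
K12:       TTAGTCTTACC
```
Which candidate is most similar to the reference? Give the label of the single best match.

MG1655

Hamming distances to reference — MG1655: 1; TOP10: 7; JM109: 6; K12: 9.
Smallest is MG1655 with 1 mismatch.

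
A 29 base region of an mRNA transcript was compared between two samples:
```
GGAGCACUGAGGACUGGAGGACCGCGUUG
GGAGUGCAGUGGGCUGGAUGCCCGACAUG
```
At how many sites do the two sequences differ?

10

The sequences differ at sites 5, 6, 8, 10, 13, 19, 21, 25, 26, 27 (1-based) — 10 in total.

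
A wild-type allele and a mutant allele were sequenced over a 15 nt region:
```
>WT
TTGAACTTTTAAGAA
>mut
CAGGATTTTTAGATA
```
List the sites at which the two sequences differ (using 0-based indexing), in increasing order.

Scanning 0-based: 0: T/C; 1: T/A; 3: A/G; 5: C/T; 11: A/G; 12: G/A; 13: A/T.

0, 1, 3, 5, 11, 12, 13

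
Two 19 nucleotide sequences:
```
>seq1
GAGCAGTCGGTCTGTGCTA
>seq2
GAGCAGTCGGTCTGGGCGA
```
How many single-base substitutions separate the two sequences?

Mismatches (1-based): position 15: T→G; position 18: T→G.

2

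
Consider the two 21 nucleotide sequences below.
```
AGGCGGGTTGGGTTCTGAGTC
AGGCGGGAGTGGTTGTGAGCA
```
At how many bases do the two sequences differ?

6

The sequences differ at bases 8, 9, 10, 15, 20, 21 (1-based) — 6 in total.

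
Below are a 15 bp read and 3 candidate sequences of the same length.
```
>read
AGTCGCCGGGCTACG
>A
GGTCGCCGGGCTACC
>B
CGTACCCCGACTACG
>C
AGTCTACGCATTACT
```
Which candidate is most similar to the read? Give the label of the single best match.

A

A differs at 2 positions; B differs at 5 positions; C differs at 6 positions. The closest is A.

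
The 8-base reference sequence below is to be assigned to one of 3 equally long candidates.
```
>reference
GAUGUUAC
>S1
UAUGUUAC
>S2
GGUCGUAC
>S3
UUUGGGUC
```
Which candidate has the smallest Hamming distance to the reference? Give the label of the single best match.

Hamming distances to reference — S1: 1; S2: 3; S3: 5.
Smallest is S1 with 1 mismatch.

S1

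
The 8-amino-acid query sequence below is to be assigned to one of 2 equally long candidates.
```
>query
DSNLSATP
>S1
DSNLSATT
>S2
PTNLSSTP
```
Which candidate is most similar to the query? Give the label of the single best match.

S1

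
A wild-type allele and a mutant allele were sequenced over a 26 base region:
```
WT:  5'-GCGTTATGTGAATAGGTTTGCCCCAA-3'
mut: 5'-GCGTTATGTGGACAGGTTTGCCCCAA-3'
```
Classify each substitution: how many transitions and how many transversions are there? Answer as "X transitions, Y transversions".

Mismatches (1-based):
base 11: A→G (purine→purine, transition)
base 13: T→C (pyrimidine→pyrimidine, transition)

2 transitions, 0 transversions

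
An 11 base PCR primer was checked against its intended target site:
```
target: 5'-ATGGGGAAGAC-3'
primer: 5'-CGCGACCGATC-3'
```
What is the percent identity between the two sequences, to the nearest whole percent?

18%

Mismatches at positions 1, 2, 3, 5, 6, 7, 8, 9, 10 (1-based): 9 of 11.
Identical positions: 2/11 = 18.18% → 18%.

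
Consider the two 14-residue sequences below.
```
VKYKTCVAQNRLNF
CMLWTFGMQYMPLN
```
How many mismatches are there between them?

12

Comparing position by position, 12 positions differ: 1 (V/C), 2 (K/M), 3 (Y/L), 4 (K/W), 6 (C/F), 7 (V/G), 8 (A/M), 10 (N/Y), 11 (R/M), 12 (L/P), 13 (N/L), 14 (F/N).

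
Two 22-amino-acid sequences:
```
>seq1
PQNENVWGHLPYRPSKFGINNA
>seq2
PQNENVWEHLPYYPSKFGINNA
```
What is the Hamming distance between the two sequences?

2

Mismatches (1-based): residue 8: G→E; residue 13: R→Y.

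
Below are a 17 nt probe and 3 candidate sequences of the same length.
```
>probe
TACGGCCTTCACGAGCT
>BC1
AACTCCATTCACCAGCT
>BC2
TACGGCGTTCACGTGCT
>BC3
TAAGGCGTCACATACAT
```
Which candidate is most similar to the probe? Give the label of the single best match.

BC2

BC1 differs at 5 positions; BC2 differs at 2 positions; BC3 differs at 9 positions. The closest is BC2.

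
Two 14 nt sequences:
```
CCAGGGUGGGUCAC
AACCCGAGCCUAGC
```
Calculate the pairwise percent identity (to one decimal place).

10 positions differ (1, 2, 3, 4, 5, 7, 9, 10, 12, 13), so 4 of 14 match: 4/14 = 28.57%.

28.6%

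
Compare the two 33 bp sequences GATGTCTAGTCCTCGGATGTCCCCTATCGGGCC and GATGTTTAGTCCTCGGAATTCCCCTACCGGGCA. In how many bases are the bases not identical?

5

Mismatches (1-based): base 6: C→T; base 18: T→A; base 19: G→T; base 27: T→C; base 33: C→A.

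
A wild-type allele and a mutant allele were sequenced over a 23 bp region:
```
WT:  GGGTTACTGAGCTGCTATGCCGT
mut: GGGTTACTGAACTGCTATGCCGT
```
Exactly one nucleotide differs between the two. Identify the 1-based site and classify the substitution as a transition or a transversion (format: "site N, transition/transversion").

site 11, transition

Site 11 changes G→A. G is a purine and A is a purine, so this is a transition.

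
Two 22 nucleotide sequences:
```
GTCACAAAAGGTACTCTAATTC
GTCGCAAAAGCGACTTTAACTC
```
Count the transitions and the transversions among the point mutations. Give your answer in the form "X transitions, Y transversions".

3 transitions, 2 transversions

Mismatches (1-based):
site 4: A→G (purine→purine, transition)
site 11: G→C (purine→pyrimidine, transversion)
site 12: T→G (pyrimidine→purine, transversion)
site 16: C→T (pyrimidine→pyrimidine, transition)
site 20: T→C (pyrimidine→pyrimidine, transition)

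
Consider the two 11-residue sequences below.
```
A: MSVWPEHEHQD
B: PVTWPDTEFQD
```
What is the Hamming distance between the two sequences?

6

Comparing position by position, 6 residues differ: 1 (M/P), 2 (S/V), 3 (V/T), 6 (E/D), 7 (H/T), 9 (H/F).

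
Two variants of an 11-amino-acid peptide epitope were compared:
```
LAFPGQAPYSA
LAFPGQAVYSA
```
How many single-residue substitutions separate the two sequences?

Comparing position by position, 1 residue differs: 8 (P/V).

1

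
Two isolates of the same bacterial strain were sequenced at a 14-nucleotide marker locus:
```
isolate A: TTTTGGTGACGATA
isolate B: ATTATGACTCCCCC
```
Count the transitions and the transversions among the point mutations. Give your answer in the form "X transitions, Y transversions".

Transitions (purine↔purine or pyrimidine↔pyrimidine): 13 T→C.
Transversions (purine↔pyrimidine): 1 T→A, 4 T→A, 5 G→T, 7 T→A, 8 G→C, 9 A→T, 11 G→C, 12 A→C, 14 A→C.

1 transition, 9 transversions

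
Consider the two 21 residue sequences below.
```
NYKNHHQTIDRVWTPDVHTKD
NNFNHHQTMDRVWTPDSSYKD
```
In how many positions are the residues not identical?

6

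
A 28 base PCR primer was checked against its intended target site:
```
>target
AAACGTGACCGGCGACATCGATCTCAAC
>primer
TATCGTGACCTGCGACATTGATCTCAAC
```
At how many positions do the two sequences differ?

The sequences differ at positions 1, 3, 11, 19 (1-based) — 4 in total.

4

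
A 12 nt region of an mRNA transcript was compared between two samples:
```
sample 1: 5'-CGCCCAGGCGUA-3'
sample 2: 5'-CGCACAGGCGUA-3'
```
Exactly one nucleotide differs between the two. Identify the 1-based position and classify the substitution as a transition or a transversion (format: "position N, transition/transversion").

Position 4 changes C→A. C is a pyrimidine and A is a purine, so this is a transversion.

position 4, transversion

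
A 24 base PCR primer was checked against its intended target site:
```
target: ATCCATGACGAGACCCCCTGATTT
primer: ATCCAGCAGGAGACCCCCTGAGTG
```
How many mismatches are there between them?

5

The sequences differ at positions 6, 7, 9, 22, 24 (1-based) — 5 in total.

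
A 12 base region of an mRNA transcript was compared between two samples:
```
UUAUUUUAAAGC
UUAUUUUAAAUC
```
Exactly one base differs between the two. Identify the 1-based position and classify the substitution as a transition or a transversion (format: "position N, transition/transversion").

position 11, transversion

Position 11 changes G→U. G is a purine and U is a pyrimidine, so this is a transversion.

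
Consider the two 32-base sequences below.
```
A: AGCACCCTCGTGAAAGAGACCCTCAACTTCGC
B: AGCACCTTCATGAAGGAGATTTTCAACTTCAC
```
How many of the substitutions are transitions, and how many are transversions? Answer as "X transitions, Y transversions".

7 transitions, 0 transversions

Transitions (purine↔purine or pyrimidine↔pyrimidine): 7 C→T, 10 G→A, 15 A→G, 20 C→T, 21 C→T, 22 C→T, 31 G→A.
Transversions (purine↔pyrimidine): none.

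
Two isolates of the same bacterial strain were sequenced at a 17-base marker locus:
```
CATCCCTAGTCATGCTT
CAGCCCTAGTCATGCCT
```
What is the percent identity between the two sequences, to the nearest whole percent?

88%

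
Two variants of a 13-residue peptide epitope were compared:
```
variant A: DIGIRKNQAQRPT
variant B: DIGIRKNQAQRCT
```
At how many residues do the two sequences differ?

The sequences differ at residues 12 (1-based) — 1 in total.

1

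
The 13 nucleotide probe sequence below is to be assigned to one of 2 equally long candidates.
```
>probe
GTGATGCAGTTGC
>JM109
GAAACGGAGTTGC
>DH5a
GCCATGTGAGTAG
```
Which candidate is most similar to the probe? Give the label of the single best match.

JM109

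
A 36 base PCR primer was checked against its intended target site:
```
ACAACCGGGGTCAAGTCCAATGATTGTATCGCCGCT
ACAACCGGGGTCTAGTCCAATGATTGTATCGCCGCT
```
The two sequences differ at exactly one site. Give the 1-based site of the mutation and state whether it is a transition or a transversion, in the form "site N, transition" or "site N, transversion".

Site 13 changes A→T. A is a purine and T is a pyrimidine, so this is a transversion.

site 13, transversion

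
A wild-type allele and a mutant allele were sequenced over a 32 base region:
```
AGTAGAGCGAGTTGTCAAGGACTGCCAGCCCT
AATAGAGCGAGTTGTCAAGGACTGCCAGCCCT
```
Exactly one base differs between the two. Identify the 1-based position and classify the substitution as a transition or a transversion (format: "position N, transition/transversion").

position 2, transition

Position 2 changes G→A. G is a purine and A is a purine, so this is a transition.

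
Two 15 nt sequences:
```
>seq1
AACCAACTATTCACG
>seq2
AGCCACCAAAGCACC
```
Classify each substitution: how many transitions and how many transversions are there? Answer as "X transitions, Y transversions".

1 transition, 5 transversions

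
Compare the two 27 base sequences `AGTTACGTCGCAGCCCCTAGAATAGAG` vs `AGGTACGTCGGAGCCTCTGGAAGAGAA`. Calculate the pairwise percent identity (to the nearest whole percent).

6 positions differ (3, 11, 16, 19, 23, 27), so 21 of 27 match: 21/27 = 77.78%.

78%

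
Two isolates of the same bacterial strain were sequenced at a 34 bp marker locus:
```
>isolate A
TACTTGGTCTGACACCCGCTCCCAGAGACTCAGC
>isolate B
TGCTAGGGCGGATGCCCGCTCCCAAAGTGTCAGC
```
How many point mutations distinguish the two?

The sequences differ at sites 2, 5, 8, 10, 13, 14, 25, 28, 29 (1-based) — 9 in total.

9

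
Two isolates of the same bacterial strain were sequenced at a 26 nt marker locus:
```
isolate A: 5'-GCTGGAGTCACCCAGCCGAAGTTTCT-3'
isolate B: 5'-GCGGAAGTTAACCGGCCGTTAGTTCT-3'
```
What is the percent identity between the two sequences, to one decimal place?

65.4%

9 positions differ (3, 5, 9, 11, 14, 19, 20, 21, 22), so 17 of 26 match: 17/26 = 65.38%.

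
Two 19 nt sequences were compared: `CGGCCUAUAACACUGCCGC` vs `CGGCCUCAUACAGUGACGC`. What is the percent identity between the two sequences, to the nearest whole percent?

74%

5 positions differ (7, 8, 9, 13, 16), so 14 of 19 match: 14/19 = 73.68%.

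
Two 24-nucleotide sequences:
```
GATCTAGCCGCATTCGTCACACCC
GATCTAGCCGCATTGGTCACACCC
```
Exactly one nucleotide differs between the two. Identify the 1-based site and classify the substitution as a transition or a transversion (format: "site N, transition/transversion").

Site 15 changes C→G. C is a pyrimidine and G is a purine, so this is a transversion.

site 15, transversion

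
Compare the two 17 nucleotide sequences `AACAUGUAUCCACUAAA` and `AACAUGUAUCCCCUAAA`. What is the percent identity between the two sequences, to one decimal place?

94.1%

Mismatch at position 12 (1-based): 1 of 17.
Identical positions: 16/17 = 94.12% → 94.1%.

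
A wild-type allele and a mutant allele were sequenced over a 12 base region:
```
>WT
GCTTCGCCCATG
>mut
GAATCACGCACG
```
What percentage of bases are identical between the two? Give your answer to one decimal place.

58.3%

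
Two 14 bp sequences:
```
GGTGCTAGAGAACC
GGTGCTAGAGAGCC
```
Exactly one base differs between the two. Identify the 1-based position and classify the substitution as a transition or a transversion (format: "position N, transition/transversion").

The sequences differ only at position 12: A→G (purine→purine), a transition.

position 12, transition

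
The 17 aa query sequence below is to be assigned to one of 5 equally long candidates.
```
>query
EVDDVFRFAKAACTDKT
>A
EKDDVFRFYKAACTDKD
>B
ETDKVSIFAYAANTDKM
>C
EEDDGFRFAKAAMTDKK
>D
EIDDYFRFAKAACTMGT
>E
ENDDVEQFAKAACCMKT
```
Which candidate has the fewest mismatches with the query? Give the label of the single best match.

A differs at 3 positions; B differs at 7 positions; C differs at 4 positions; D differs at 4 positions; E differs at 5 positions. The closest is A.

A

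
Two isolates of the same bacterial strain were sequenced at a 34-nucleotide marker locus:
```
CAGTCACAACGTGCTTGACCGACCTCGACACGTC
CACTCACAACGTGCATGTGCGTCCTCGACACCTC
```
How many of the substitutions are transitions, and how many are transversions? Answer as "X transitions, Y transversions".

0 transitions, 6 transversions

Mismatches (1-based):
site 3: G→C (purine→pyrimidine, transversion)
site 15: T→A (pyrimidine→purine, transversion)
site 18: A→T (purine→pyrimidine, transversion)
site 19: C→G (pyrimidine→purine, transversion)
site 22: A→T (purine→pyrimidine, transversion)
site 32: G→C (purine→pyrimidine, transversion)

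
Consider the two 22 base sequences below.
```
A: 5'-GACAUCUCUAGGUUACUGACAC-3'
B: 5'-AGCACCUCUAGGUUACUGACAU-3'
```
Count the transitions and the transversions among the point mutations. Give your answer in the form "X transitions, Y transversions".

Mismatches (1-based):
site 1: G→A (purine→purine, transition)
site 2: A→G (purine→purine, transition)
site 5: U→C (pyrimidine→pyrimidine, transition)
site 22: C→U (pyrimidine→pyrimidine, transition)

4 transitions, 0 transversions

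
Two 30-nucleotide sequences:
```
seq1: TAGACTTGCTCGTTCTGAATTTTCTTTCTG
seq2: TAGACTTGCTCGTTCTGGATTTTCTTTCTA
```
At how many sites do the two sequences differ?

2

Comparing position by position, 2 sites differ: 18 (A/G), 30 (G/A).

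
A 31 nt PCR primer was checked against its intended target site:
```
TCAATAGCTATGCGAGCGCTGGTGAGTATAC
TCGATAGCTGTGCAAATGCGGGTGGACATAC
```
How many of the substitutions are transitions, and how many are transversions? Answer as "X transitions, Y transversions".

Mismatches (1-based):
position 3: A→G (purine→purine, transition)
position 10: A→G (purine→purine, transition)
position 14: G→A (purine→purine, transition)
position 16: G→A (purine→purine, transition)
position 17: C→T (pyrimidine→pyrimidine, transition)
position 20: T→G (pyrimidine→purine, transversion)
position 25: A→G (purine→purine, transition)
position 26: G→A (purine→purine, transition)
position 27: T→C (pyrimidine→pyrimidine, transition)

8 transitions, 1 transversion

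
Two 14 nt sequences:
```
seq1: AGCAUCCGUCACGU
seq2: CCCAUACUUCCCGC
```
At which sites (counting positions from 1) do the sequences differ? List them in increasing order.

1, 2, 6, 8, 11, 14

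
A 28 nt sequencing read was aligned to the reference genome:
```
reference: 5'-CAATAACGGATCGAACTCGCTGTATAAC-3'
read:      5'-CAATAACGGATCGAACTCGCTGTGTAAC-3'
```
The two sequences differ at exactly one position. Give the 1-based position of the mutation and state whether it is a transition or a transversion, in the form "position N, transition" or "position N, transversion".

position 24, transition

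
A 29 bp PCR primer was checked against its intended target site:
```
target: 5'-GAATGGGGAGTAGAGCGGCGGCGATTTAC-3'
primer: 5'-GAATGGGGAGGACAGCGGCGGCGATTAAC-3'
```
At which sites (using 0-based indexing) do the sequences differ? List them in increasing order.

10, 12, 26

Differences at site 10 (T→G), site 12 (G→C), site 26 (T→A).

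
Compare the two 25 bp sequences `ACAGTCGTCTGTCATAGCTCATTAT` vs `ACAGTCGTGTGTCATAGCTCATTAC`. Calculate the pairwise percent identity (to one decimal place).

92.0%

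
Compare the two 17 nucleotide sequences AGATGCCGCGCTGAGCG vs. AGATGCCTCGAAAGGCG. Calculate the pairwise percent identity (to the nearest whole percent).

5 positions differ (8, 11, 12, 13, 14), so 12 of 17 match: 12/17 = 70.59%.

71%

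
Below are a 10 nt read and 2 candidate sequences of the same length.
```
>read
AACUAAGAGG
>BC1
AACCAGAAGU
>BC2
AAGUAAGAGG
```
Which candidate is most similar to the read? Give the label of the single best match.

BC2

Hamming distances to read — BC1: 4; BC2: 1.
Smallest is BC2 with 1 mismatch.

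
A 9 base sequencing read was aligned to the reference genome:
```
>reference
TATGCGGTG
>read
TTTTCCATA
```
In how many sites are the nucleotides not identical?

Mismatches (1-based): site 2: A→T; site 4: G→T; site 6: G→C; site 7: G→A; site 9: G→A.

5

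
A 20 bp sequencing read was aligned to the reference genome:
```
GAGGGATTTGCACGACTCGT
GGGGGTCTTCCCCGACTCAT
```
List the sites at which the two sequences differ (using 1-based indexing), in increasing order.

2, 6, 7, 10, 12, 19

Scanning 1-based: 2: A/G; 6: A/T; 7: T/C; 10: G/C; 12: A/C; 19: G/A.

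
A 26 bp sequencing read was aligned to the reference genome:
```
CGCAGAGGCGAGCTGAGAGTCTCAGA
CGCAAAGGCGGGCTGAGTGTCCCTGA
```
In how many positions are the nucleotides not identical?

The sequences differ at positions 5, 11, 18, 22, 24 (1-based) — 5 in total.

5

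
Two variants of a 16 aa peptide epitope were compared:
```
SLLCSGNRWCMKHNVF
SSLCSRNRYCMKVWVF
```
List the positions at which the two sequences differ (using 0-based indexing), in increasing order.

1, 5, 8, 12, 13

Scanning 0-based: 1: L/S; 5: G/R; 8: W/Y; 12: H/V; 13: N/W.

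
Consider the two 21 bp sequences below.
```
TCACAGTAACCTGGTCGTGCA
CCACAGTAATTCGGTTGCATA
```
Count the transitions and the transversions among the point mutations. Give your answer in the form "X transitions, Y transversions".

Transitions (purine↔purine or pyrimidine↔pyrimidine): 1 T→C, 10 C→T, 11 C→T, 12 T→C, 16 C→T, 18 T→C, 19 G→A, 20 C→T.
Transversions (purine↔pyrimidine): none.

8 transitions, 0 transversions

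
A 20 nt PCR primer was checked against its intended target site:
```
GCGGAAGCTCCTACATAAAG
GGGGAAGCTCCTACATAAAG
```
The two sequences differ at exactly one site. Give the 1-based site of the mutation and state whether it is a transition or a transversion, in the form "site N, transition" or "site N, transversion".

site 2, transversion

Site 2 changes C→G. C is a pyrimidine and G is a purine, so this is a transversion.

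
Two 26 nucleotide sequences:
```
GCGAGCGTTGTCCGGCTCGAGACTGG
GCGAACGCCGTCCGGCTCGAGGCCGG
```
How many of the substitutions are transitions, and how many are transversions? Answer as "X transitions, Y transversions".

Transitions (purine↔purine or pyrimidine↔pyrimidine): 5 G→A, 8 T→C, 9 T→C, 22 A→G, 24 T→C.
Transversions (purine↔pyrimidine): none.

5 transitions, 0 transversions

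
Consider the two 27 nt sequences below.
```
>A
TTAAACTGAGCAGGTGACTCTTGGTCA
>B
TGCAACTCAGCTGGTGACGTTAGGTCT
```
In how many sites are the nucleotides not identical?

Comparing position by position, 8 sites differ: 2 (T/G), 3 (A/C), 8 (G/C), 12 (A/T), 19 (T/G), 20 (C/T), 22 (T/A), 27 (A/T).

8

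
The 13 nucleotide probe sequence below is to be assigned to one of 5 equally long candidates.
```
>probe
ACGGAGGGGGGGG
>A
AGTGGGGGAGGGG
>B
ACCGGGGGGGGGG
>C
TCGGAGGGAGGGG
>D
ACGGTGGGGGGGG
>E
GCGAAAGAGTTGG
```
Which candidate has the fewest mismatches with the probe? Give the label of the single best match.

D

A differs at 4 bases; B differs at 2 bases; C differs at 2 bases; D differs at 1 base; E differs at 6 bases. The closest is D.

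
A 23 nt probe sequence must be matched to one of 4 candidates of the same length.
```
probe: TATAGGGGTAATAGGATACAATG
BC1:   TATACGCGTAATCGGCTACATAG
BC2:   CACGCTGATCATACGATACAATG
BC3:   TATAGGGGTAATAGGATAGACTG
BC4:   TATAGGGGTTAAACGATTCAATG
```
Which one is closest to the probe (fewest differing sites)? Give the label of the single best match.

BC3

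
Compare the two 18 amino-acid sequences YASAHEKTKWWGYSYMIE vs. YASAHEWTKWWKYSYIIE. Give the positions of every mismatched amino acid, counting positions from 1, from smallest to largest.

Differences at position 7 (K→W), position 12 (G→K), position 16 (M→I).

7, 12, 16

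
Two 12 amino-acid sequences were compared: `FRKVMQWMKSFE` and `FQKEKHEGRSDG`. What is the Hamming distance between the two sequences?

9

Comparing position by position, 9 positions differ: 2 (R/Q), 4 (V/E), 5 (M/K), 6 (Q/H), 7 (W/E), 8 (M/G), 9 (K/R), 11 (F/D), 12 (E/G).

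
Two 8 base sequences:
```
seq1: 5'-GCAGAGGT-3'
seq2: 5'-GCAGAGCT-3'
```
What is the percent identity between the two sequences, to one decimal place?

Mismatch at position 7 (1-based): 1 of 8.
Identical positions: 7/8 = 87.5% → 87.5%.

87.5%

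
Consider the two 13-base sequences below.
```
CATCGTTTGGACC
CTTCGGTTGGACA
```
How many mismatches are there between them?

Mismatches (1-based): base 2: A→T; base 6: T→G; base 13: C→A.

3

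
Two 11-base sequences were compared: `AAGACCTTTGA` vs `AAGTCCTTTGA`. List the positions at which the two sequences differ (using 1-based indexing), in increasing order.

4

Differences at position 4 (A→T).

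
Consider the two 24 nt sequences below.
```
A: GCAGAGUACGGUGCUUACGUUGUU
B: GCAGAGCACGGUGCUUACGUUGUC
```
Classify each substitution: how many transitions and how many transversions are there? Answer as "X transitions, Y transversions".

2 transitions, 0 transversions

Mismatches (1-based):
site 7: U→C (pyrimidine→pyrimidine, transition)
site 24: U→C (pyrimidine→pyrimidine, transition)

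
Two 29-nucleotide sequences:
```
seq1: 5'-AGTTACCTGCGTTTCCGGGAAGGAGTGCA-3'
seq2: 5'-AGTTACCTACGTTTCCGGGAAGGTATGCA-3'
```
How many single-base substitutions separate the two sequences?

3

The sequences differ at bases 9, 24, 25 (1-based) — 3 in total.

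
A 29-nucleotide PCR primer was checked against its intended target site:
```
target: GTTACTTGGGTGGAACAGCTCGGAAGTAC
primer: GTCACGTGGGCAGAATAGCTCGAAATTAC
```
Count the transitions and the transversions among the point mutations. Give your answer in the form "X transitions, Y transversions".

Transitions (purine↔purine or pyrimidine↔pyrimidine): 3 T→C, 11 T→C, 12 G→A, 16 C→T, 23 G→A.
Transversions (purine↔pyrimidine): 6 T→G, 26 G→T.

5 transitions, 2 transversions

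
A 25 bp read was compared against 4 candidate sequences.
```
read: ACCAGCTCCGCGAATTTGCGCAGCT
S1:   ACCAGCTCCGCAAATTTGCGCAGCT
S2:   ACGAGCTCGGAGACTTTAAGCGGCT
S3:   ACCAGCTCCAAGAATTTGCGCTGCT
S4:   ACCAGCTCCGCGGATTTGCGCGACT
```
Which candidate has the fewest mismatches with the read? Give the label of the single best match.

S1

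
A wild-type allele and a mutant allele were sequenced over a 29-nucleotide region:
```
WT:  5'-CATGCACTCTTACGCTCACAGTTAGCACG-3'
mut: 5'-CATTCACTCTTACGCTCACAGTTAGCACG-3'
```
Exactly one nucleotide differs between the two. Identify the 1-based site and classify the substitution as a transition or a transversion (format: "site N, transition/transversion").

site 4, transversion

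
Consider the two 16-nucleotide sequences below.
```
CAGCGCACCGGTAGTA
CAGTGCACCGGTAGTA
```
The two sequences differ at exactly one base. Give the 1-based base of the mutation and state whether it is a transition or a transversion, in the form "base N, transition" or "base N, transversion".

The sequences differ only at base 4: C→T (pyrimidine→pyrimidine), a transition.

base 4, transition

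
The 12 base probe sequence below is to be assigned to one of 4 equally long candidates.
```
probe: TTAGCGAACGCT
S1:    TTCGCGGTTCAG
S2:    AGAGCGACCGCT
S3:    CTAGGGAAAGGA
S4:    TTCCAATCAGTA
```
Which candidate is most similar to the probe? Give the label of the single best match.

S1 differs at 7 positions; S2 differs at 3 positions; S3 differs at 5 positions; S4 differs at 9 positions. The closest is S2.

S2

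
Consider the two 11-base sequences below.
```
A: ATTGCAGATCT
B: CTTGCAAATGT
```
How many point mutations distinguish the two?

Comparing position by position, 3 positions differ: 1 (A/C), 7 (G/A), 10 (C/G).

3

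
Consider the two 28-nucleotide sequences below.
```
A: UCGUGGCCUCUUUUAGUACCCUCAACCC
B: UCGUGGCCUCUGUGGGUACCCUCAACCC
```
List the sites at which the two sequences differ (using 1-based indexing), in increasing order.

Differences at site 12 (U→G), site 14 (U→G), site 15 (A→G).

12, 14, 15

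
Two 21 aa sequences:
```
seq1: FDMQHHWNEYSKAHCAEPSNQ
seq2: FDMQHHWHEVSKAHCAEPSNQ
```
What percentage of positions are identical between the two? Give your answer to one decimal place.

90.5%

2 positions differ (8, 10), so 19 of 21 match: 19/21 = 90.48%.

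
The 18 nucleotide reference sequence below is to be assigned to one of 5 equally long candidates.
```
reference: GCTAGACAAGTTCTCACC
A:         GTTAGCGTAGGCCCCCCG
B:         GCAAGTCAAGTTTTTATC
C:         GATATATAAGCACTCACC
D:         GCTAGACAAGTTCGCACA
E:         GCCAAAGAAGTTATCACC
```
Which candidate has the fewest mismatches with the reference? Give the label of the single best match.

A differs at 9 positions; B differs at 5 positions; C differs at 5 positions; D differs at 2 positions; E differs at 4 positions. The closest is D.

D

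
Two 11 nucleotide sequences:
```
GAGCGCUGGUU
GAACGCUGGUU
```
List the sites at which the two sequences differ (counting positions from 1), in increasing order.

Differences at site 3 (G→A).

3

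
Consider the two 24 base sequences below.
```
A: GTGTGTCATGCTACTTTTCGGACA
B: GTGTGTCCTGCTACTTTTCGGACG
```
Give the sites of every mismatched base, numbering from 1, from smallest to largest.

Scanning 1-based: 8: A/C; 24: A/G.

8, 24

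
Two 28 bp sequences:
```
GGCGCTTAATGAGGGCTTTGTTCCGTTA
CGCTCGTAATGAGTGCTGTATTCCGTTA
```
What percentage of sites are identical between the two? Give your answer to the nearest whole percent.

79%

6 positions differ (1, 4, 6, 14, 18, 20), so 22 of 28 match: 22/28 = 78.57%.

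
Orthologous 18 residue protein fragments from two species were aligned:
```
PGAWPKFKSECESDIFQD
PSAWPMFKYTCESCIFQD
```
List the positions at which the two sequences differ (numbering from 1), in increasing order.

2, 6, 9, 10, 14

Differences at position 2 (G→S), position 6 (K→M), position 9 (S→Y), position 10 (E→T), position 14 (D→C).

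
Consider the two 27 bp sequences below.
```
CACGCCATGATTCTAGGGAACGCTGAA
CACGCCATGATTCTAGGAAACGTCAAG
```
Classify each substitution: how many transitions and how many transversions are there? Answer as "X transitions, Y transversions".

5 transitions, 0 transversions

Mismatches (1-based):
site 18: G→A (purine→purine, transition)
site 23: C→T (pyrimidine→pyrimidine, transition)
site 24: T→C (pyrimidine→pyrimidine, transition)
site 25: G→A (purine→purine, transition)
site 27: A→G (purine→purine, transition)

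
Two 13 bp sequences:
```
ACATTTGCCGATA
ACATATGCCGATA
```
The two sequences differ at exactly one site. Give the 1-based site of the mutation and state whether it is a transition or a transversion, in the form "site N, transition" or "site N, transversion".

Site 5 changes T→A. T is a pyrimidine and A is a purine, so this is a transversion.

site 5, transversion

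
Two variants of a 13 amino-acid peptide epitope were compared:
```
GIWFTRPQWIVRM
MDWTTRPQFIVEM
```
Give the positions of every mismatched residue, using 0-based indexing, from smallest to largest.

0, 1, 3, 8, 11

Differences at position 0 (G→M), position 1 (I→D), position 3 (F→T), position 8 (W→F), position 11 (R→E).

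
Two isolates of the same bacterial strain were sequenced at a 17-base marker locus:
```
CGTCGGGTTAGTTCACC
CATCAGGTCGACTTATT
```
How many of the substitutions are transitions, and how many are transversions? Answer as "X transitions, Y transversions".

9 transitions, 0 transversions

Transitions (purine↔purine or pyrimidine↔pyrimidine): 2 G→A, 5 G→A, 9 T→C, 10 A→G, 11 G→A, 12 T→C, 14 C→T, 16 C→T, 17 C→T.
Transversions (purine↔pyrimidine): none.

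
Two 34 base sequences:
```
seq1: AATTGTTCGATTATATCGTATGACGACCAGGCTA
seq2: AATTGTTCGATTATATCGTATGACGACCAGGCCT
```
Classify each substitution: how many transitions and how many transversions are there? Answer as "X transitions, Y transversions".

Transitions (purine↔purine or pyrimidine↔pyrimidine): 33 T→C.
Transversions (purine↔pyrimidine): 34 A→T.

1 transition, 1 transversion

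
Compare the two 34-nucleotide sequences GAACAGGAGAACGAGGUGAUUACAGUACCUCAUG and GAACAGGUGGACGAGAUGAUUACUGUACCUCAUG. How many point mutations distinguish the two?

4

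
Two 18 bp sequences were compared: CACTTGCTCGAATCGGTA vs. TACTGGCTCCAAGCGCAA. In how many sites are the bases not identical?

6

Comparing position by position, 6 sites differ: 1 (C/T), 5 (T/G), 10 (G/C), 13 (T/G), 16 (G/C), 17 (T/A).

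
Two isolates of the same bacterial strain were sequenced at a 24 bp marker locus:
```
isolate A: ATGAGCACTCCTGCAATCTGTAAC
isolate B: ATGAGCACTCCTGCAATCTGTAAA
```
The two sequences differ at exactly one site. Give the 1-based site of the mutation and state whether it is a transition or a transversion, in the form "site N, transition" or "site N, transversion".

site 24, transversion

Site 24 changes C→A. C is a pyrimidine and A is a purine, so this is a transversion.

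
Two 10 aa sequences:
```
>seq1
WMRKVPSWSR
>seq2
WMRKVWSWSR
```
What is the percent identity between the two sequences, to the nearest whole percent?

1 position differs (6), so 9 of 10 match: 9/10 = 90%.

90%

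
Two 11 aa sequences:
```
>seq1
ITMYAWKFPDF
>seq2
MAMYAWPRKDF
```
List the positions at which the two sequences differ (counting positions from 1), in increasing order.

1, 2, 7, 8, 9

Differences at position 1 (I→M), position 2 (T→A), position 7 (K→P), position 8 (F→R), position 9 (P→K).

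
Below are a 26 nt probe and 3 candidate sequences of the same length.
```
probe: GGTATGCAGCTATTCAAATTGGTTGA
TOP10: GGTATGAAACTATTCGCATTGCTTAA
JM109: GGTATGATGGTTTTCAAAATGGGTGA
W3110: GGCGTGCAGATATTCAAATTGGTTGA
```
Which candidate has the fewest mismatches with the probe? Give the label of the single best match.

Hamming distances to probe — TOP10: 6; JM109: 6; W3110: 3.
Smallest is W3110 with 3 mismatches.

W3110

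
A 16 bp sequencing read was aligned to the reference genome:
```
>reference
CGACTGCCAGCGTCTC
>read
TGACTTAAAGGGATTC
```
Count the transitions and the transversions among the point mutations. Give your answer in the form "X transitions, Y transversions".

2 transitions, 5 transversions

Mismatches (1-based):
base 1: C→T (pyrimidine→pyrimidine, transition)
base 6: G→T (purine→pyrimidine, transversion)
base 7: C→A (pyrimidine→purine, transversion)
base 8: C→A (pyrimidine→purine, transversion)
base 11: C→G (pyrimidine→purine, transversion)
base 13: T→A (pyrimidine→purine, transversion)
base 14: C→T (pyrimidine→pyrimidine, transition)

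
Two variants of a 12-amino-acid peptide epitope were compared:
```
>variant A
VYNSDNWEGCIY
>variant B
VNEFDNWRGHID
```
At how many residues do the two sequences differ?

6

Mismatches (1-based): residue 2: Y→N; residue 3: N→E; residue 4: S→F; residue 8: E→R; residue 10: C→H; residue 12: Y→D.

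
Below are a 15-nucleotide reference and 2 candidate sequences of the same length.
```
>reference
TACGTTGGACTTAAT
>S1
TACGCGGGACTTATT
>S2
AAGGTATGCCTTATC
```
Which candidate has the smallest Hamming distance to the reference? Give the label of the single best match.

S1

S1 differs at 3 bases; S2 differs at 7 bases. The closest is S1.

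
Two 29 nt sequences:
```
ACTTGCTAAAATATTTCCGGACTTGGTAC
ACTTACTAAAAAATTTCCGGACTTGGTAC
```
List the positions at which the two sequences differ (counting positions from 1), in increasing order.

5, 12

Differences at position 5 (G→A), position 12 (T→A).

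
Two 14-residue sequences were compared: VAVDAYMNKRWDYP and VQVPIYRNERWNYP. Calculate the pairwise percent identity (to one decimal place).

57.1%

Mismatches at positions 2, 4, 5, 7, 9, 12 (1-based): 6 of 14.
Identical positions: 8/14 = 57.14% → 57.1%.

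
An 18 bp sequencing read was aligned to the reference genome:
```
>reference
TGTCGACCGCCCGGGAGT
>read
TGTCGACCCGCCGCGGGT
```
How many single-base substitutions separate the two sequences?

4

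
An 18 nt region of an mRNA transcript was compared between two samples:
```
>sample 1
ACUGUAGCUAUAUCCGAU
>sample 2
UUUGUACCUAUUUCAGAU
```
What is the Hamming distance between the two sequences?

Comparing position by position, 5 sites differ: 1 (A/U), 2 (C/U), 7 (G/C), 12 (A/U), 15 (C/A).

5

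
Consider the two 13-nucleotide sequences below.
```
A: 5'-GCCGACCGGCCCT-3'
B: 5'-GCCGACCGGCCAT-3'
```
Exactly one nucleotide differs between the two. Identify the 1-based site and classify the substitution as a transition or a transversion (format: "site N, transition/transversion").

site 12, transversion

The sequences differ only at site 12: C→A (pyrimidine→purine), a transversion.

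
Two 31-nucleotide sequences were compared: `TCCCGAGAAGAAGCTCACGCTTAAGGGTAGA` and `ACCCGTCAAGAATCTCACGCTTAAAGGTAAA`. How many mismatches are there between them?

Mismatches (1-based): position 1: T→A; position 6: A→T; position 7: G→C; position 13: G→T; position 25: G→A; position 30: G→A.

6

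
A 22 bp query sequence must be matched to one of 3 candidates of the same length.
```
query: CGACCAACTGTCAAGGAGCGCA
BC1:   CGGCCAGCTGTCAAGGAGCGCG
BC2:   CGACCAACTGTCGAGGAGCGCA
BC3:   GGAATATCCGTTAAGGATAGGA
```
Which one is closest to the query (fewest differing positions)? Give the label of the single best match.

BC2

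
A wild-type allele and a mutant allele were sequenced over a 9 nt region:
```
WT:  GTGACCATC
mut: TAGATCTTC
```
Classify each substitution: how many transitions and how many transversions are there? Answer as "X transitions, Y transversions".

1 transition, 3 transversions

Mismatches (1-based):
base 1: G→T (purine→pyrimidine, transversion)
base 2: T→A (pyrimidine→purine, transversion)
base 5: C→T (pyrimidine→pyrimidine, transition)
base 7: A→T (purine→pyrimidine, transversion)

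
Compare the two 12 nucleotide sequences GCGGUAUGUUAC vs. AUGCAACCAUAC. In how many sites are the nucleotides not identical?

7

The sequences differ at sites 1, 2, 4, 5, 7, 8, 9 (1-based) — 7 in total.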